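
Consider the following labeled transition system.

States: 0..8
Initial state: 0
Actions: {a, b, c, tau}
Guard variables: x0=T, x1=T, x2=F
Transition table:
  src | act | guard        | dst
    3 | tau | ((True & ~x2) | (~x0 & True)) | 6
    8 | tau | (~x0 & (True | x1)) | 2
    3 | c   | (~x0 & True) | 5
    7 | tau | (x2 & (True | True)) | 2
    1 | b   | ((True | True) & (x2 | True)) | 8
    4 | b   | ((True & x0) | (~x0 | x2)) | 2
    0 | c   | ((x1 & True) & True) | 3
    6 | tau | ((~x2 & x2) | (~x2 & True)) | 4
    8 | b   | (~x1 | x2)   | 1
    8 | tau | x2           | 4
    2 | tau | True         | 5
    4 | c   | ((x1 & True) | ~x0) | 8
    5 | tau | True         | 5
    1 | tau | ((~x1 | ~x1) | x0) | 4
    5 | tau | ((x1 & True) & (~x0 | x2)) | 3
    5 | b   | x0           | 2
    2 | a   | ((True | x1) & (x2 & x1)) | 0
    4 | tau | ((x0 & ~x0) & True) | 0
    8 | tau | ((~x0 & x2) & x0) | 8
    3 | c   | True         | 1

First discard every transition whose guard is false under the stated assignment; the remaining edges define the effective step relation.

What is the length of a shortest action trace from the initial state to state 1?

Answer: 2

Analysis:
Breadth-first toward 1:
  Layer 0: {0}
  Layer 1: {3}
  Layer 2: {1,6}
1 enters at depth 2; path c·c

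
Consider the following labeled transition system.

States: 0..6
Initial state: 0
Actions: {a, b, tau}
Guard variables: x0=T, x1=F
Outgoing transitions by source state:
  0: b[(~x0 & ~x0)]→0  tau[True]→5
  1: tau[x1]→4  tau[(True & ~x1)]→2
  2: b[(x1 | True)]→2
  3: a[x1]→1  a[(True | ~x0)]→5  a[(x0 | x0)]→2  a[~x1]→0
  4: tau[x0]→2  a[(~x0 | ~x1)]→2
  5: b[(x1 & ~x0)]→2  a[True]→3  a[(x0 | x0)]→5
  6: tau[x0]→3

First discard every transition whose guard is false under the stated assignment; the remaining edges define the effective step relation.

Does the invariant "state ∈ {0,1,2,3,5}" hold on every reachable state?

Answer: INVARIANT HOLDS

Working:
Inv-set: {0,1,2,3,5}
Reach set: {0,2,3,5}
  0: ✓
  2: ✓
  3: ✓
  5: ✓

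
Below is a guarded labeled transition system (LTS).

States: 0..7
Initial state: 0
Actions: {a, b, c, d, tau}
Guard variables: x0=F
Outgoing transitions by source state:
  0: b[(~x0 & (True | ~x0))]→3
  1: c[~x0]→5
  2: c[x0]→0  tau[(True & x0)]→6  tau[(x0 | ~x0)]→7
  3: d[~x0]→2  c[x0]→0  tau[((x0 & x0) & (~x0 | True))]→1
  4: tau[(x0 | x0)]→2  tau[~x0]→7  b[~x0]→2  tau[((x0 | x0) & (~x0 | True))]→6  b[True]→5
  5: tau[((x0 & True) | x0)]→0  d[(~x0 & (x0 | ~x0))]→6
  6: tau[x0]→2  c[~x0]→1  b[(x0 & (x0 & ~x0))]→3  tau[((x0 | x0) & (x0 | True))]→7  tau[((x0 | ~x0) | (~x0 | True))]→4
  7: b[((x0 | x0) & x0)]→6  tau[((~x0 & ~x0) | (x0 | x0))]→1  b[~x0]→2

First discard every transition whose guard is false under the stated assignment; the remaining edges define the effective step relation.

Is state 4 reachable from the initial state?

Guard filter leaves 12 enabled edge(s).
L0 = {0}
L1 = {3}  now seen {0,3}
L2 = {2}  now seen {0,2,3}
L3 = {7}  now seen {0,2,3,7}
L4 = {1}  now seen {0,1,2,3,7}
L5 = {5}  now seen {0,1,2,3,5,7}
L6 = {6}  now seen {0,1,2,3,5,6,7}
L7 = {4}  now seen {0,1,2,3,4,5,6,7}
R = {0,1,2,3,4,5,6,7}
trace reaching 4: b·d·tau·tau·c·d·tau

Answer: REACHABLE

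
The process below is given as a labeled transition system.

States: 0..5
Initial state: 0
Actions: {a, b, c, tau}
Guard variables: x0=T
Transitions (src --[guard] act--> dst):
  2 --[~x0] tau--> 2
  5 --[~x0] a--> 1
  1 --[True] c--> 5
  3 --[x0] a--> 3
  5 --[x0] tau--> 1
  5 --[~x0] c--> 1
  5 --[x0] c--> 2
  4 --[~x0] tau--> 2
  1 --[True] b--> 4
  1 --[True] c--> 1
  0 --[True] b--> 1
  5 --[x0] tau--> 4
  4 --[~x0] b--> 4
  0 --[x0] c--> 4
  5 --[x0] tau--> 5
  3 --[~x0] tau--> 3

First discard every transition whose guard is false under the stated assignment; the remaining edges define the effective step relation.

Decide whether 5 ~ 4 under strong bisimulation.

Bisimulation quotient by refinement:
  P[0] = {{0,1,2,3,4,5}}
  P[1] = {{0,1},{2,4},{3},{5}}
  P[2] = {{0},{1},{2,4},{3},{5}}
Fixed point at round 3; 5 class(es).
class of 5: {5}; class of 4: {2,4}

Answer: NOT BISIMILAR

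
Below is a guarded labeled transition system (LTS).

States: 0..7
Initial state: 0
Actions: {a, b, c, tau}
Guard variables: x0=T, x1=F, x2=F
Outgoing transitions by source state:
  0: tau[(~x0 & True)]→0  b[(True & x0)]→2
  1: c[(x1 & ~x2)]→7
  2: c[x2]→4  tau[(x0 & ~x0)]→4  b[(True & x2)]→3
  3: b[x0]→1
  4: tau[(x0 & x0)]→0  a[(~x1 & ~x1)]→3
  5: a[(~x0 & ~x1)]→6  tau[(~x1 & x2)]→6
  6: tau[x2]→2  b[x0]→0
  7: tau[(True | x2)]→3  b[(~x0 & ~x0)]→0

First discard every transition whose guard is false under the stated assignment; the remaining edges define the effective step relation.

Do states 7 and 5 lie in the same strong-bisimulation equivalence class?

Compute ~ classes (split until stable):
  π0 = {{0,1,2,3,4,5,6,7}}
  π1 = {{0,3,6},{1,2,5},{4},{7}}
  π2 = {{0,3},{1,2,5},{4},{6},{7}}
5 equivalence class(es) (converged in 3)
[7]={7}  [5]={1,2,5}

Answer: NOT BISIMILAR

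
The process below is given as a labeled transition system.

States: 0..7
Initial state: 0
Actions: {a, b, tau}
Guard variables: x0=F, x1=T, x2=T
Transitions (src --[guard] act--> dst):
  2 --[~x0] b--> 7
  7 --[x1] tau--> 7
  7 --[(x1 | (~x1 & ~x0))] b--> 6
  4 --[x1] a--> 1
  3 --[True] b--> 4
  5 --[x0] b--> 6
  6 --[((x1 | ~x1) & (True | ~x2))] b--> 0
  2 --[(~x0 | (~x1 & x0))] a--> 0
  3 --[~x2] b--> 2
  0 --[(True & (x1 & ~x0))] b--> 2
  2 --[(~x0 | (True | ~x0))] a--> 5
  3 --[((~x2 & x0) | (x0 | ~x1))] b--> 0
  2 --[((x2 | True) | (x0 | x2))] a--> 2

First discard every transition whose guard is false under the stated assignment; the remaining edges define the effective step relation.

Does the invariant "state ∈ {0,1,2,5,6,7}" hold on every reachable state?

Allowed set {0,1,2,5,6,7}
Reach set: {0,2,5,6,7}
  0: safe
  2: safe
  5: safe
  6: safe
  7: safe

Answer: INVARIANT HOLDS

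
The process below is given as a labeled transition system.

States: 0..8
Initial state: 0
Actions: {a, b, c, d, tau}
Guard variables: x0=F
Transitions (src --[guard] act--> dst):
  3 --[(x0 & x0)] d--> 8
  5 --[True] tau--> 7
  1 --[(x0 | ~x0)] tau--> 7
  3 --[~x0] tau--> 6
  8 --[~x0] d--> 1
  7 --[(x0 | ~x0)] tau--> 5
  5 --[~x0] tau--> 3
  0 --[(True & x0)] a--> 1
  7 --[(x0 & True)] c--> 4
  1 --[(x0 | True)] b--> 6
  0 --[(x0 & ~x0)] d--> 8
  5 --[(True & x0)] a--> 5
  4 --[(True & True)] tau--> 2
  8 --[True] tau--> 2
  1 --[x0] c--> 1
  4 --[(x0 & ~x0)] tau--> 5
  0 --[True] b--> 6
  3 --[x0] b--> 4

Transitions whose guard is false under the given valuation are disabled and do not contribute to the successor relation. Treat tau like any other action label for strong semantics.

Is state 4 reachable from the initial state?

Answer: UNREACHABLE

Analysis:
Guard filter leaves 10 enabled edge(s).
L0 = {0}
L1 = {6}  now seen {0,6}
Reach set: {0,6}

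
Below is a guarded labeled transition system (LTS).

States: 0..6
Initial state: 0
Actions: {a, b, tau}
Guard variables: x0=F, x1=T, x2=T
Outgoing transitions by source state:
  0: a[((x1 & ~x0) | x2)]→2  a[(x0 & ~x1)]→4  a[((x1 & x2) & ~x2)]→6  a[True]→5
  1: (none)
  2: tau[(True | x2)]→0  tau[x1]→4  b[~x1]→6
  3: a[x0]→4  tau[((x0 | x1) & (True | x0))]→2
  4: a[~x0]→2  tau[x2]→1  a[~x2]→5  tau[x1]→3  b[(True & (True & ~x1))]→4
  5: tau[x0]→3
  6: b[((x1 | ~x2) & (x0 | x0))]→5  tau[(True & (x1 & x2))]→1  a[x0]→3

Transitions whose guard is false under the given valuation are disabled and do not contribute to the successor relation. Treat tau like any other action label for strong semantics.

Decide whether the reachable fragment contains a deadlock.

Answer: DEADLOCK at state 1

Trace:
Reach set: {0,1,2,3,4,5}
  0: a→2  a→5  [2 out]
  1: ∅  [deadlock]
  2: tau→0  tau→4  [2 out]
  3: tau→2  [1 out]
  4: a→2  tau→1  tau→3  [3 out]
  5: ∅  [deadlock]
witness 1: a·tau·tau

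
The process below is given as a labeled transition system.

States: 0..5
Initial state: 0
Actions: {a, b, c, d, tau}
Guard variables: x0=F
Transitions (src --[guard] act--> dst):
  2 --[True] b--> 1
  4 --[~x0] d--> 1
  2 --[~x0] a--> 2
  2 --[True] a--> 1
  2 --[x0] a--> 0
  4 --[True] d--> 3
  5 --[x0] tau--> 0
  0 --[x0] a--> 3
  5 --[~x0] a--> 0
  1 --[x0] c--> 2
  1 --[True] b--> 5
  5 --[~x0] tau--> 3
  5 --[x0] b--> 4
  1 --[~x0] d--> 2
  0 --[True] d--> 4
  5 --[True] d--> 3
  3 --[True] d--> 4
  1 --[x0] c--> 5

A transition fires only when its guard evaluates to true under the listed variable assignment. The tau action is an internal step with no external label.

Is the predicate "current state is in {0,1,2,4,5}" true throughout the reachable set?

Safe = {0,1,2,4,5}
R = {0,1,2,3,4,5}
  0: ok
  1: ok
  2: ok
  3: VIOLATES
  4: ok
  5: ok
reach 3 via d·d — violates

Answer: INVARIANT VIOLATED at state 3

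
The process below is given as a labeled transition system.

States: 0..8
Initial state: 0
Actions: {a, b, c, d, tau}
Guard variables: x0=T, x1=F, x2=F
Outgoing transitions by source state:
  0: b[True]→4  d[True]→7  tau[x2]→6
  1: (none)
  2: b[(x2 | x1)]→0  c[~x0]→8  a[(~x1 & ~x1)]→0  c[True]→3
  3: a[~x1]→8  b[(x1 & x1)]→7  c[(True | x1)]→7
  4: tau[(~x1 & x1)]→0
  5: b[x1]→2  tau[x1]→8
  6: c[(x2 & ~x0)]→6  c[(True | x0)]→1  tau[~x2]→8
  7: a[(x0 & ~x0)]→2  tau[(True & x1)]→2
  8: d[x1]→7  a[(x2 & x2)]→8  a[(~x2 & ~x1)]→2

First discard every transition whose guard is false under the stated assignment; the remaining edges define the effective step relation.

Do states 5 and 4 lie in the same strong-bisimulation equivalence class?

Bisimulation quotient by refinement:
  P[0] = {{0,1,2,3,4,5,6,7,8}}
  P[1] = {{0},{1,4,5,7},{2,3},{6},{8}}
  P[2] = {{0},{1,4,5,7},{2},{3},{6},{8}}
stable after 3 split(s): 6 block(s)
[5]={1,4,5,7}  [4]={1,4,5,7}

Answer: BISIMILAR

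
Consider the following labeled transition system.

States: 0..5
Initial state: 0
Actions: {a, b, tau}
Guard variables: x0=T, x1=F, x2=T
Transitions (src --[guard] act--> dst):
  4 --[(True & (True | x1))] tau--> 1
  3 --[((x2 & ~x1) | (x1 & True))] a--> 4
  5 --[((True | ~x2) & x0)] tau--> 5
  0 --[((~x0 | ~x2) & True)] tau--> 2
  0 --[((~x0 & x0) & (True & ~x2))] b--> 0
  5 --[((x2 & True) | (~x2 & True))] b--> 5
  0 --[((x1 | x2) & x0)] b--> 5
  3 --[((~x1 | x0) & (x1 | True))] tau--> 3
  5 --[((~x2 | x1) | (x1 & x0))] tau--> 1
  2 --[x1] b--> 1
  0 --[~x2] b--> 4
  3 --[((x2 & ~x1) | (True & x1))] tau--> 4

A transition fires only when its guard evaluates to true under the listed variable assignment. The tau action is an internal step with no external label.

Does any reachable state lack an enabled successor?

Answer: DEADLOCK-FREE

Trace:
Reachable = {0,5}
  0: b→5  [1 out]
  5: b→5  tau→5  [2 out]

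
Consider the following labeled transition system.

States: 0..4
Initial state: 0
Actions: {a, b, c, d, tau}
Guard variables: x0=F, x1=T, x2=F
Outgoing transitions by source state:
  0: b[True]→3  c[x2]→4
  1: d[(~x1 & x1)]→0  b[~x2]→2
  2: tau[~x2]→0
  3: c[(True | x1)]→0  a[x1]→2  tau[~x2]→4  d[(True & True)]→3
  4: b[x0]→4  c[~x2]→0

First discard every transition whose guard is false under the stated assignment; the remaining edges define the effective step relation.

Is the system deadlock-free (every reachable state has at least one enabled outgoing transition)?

R = {0,2,3,4}
  0: b→3  [deg 1]
  2: tau→0  [deg 1]
  3: a→2  c→0  d→3  tau→4  [deg 4]
  4: c→0  [deg 1]

Answer: DEADLOCK-FREE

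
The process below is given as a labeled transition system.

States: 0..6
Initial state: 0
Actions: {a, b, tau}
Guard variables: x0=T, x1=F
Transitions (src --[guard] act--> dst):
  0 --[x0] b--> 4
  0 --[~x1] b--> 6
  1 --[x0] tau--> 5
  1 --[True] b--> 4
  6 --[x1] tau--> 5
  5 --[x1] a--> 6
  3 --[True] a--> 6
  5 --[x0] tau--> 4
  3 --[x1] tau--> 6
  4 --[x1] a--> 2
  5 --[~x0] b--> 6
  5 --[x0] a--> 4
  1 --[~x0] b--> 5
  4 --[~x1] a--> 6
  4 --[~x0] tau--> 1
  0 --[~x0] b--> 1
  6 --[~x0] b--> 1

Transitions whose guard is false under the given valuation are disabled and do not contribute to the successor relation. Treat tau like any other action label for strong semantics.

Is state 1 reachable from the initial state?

8 transition(s) survive guard evaluation.
depth 0: {0}
depth 1: {4,6}  now seen {0,4,6}
Reach set: {0,4,6}

Answer: UNREACHABLE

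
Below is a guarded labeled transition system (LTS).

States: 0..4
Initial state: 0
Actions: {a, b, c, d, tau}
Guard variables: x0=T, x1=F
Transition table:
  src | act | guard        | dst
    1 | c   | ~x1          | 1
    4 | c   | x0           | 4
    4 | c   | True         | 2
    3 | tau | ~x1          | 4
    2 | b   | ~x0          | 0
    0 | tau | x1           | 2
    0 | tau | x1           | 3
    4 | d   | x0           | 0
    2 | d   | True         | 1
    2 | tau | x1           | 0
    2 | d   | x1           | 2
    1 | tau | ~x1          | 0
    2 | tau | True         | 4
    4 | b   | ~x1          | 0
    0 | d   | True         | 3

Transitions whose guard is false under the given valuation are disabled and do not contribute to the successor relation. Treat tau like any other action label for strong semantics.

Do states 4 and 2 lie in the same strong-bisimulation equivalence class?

Answer: NOT BISIMILAR

Analysis:
Bisimulation quotient by refinement:
  π0 = {{0,1,2,3,4}}
  π1 = {{0},{1},{2},{3},{4}}
Fixed point at round 2; 5 class(es).
4∈{4}, 2∈{2}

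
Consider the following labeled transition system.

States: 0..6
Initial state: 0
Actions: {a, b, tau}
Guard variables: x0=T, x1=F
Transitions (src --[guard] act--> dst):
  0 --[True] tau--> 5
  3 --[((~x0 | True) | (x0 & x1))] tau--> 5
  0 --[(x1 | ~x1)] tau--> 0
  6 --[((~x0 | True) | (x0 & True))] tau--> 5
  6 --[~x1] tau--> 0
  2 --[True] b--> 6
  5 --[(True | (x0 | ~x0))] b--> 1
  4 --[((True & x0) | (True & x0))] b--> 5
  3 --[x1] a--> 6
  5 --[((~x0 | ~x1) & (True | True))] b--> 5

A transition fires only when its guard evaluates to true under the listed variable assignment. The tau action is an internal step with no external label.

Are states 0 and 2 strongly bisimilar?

Answer: NOT BISIMILAR

Working:
Compute ~ classes (split until stable):
  round 0: {{0,1,2,3,4,5,6}}
  round 1: {{0,3,6},{1},{2,4,5}}
  round 2: {{0,6},{1},{2},{3},{4},{5}}
6 equivalence class(es) (converged in 3)
class of 0: {0,6}; class of 2: {2}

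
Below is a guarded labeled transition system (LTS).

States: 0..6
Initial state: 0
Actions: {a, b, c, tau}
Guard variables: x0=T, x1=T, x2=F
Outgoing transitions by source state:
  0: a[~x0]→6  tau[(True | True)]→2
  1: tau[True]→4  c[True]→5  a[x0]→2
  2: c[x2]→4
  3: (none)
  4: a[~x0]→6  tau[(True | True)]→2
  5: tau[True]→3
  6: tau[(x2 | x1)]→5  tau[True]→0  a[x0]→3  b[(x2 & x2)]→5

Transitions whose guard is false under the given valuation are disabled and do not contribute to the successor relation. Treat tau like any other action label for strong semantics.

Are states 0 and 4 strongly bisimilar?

Bisimulation quotient by refinement:
  P[0] = {{0,1,2,3,4,5,6}}
  P[1] = {{0,4,5},{1},{2,3},{6}}
4 equivalence class(es) (converged in 2)
0∈{0,4,5}, 4∈{0,4,5}

Answer: BISIMILAR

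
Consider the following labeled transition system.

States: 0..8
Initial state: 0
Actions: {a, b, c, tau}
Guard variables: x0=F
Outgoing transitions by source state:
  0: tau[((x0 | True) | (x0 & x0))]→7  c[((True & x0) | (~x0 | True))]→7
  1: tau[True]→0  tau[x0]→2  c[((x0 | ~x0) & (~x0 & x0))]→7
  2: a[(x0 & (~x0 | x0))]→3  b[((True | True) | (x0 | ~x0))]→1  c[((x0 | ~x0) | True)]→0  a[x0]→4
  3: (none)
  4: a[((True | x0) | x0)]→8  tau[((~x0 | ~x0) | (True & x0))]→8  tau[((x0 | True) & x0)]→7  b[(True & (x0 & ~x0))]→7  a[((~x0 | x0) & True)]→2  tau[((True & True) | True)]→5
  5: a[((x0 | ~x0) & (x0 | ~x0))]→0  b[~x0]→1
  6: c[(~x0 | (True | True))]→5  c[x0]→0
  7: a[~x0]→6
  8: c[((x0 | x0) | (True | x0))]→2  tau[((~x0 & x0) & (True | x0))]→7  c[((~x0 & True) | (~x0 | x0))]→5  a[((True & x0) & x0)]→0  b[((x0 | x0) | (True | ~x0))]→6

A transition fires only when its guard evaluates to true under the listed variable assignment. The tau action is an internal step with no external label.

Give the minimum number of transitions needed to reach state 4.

Answer: UNREACHABLE

Trace:
BFS to 4:
  L0 = {0}
  L1 = {7}
  L2 = {6}
  L3 = {5}
  L4 = {1}
4 never appears.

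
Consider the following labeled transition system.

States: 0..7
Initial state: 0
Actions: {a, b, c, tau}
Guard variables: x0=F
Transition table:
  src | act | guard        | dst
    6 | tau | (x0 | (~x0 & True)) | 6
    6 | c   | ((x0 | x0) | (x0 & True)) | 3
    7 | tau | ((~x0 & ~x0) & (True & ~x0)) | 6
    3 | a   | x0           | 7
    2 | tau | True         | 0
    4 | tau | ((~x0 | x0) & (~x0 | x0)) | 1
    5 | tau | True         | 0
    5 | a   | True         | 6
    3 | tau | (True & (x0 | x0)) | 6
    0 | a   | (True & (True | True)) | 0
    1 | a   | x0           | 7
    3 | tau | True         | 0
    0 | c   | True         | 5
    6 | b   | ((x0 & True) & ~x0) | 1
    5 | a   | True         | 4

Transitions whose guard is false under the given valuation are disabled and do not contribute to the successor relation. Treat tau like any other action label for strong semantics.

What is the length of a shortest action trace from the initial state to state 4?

Breadth-first toward 4:
  L0 = {0}
  L1 = {5}
  L2 = {4,6}
depth(4)=2, e.g. c·a

Answer: 2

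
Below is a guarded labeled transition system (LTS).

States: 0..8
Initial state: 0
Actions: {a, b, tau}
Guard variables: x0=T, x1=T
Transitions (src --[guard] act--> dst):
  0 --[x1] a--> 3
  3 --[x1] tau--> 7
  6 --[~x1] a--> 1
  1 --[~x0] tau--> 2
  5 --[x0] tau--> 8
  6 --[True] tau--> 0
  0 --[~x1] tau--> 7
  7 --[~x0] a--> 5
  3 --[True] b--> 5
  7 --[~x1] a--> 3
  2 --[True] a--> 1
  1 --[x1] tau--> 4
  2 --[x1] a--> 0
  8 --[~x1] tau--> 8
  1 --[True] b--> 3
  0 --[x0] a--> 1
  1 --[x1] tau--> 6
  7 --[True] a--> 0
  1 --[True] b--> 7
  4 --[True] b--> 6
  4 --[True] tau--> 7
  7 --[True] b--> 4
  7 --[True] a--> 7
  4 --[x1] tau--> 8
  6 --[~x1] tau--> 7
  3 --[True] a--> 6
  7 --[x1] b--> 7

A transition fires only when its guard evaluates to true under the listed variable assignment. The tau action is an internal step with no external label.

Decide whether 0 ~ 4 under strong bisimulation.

Compute ~ classes (split until stable):
  π0 = {{0,1,2,3,4,5,6,7,8}}
  π1 = {{0,2},{1,4},{3},{5,6},{7},{8}}
  π2 = {{0},{1},{2},{3},{4},{5},{6},{7},{8}}
Fixed point at round 3; 9 class(es).
class of 0: {0}; class of 4: {4}

Answer: NOT BISIMILAR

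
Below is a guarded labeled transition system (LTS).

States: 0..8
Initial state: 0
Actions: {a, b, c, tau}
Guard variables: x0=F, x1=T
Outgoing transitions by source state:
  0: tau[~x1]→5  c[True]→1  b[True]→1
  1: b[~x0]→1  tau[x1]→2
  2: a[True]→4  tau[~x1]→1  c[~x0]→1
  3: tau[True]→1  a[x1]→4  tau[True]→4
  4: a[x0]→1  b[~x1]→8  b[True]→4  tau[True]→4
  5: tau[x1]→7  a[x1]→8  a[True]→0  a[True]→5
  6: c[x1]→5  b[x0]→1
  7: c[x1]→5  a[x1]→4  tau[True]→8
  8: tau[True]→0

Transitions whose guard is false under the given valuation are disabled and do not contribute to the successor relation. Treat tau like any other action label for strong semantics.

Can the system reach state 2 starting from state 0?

20 transition(s) survive guard evaluation.
depth 0: {0}
depth 1: {1}  total {0,1}
depth 2: {2}  total {0,1,2}
depth 3: {4}  total {0,1,2,4}
Reach set: {0,1,2,4}
witness 2: c·tau

Answer: REACHABLE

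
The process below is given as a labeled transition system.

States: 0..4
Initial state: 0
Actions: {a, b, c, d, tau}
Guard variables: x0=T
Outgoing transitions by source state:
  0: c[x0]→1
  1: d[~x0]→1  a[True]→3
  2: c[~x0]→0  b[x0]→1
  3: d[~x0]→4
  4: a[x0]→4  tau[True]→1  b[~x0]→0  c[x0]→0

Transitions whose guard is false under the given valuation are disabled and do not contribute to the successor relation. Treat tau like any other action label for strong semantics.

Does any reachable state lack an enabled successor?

Answer: DEADLOCK at state 3

Trace:
Reach set: {0,1,3}
  0: c→1  [deg 1]
  1: a→3  [deg 1]
  3: ∅  [STUCK]
trace reaching 3: c·a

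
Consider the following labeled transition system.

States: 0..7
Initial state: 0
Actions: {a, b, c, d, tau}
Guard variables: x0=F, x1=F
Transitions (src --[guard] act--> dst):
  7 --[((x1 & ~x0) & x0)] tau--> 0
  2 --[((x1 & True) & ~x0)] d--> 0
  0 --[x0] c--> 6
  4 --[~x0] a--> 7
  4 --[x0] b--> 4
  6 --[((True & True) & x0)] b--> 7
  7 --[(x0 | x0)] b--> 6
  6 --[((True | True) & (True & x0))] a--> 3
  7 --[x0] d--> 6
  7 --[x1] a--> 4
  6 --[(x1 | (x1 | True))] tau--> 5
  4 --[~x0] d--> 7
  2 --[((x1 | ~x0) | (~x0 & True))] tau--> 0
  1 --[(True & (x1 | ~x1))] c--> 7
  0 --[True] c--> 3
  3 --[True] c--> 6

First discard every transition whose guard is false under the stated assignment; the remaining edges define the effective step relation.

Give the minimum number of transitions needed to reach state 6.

Layered search for 6:
  depth 0: {0}
  depth 1: {3}
  depth 2: {6}
6 enters at depth 2; path c·c

Answer: 2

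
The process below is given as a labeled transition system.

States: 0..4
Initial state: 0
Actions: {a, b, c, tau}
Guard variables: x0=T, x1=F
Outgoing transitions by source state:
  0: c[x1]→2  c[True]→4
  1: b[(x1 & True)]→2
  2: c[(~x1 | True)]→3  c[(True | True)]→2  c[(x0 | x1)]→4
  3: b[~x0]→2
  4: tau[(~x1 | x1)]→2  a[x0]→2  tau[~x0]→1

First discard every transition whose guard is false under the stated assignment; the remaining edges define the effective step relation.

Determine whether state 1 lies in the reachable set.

Answer: UNREACHABLE

Analysis:
Guard filter leaves 6 enabled edge(s).
depth 0: {0}
depth 1: {4}  now seen {0,4}
depth 2: {2}  now seen {0,2,4}
depth 3: {3}  now seen {0,2,3,4}
Reach set: {0,2,3,4}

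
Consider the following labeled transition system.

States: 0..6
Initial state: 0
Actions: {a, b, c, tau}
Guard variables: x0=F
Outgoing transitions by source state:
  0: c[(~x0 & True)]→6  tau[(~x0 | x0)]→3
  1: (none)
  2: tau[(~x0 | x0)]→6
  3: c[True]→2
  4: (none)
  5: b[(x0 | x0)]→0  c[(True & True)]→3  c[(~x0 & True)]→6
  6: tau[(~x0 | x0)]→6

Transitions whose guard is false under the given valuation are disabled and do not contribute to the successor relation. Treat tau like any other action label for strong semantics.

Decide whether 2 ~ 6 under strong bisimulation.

Answer: BISIMILAR

Trace:
Refine partition for ~:
  P[0] = {{0,1,2,3,4,5,6}}
  P[1] = {{0},{1,4},{2,6},{3,5}}
  P[2] = {{0},{1,4},{2,6},{3},{5}}
Fixed point at round 3; 5 class(es).
[2]={2,6}  [6]={2,6}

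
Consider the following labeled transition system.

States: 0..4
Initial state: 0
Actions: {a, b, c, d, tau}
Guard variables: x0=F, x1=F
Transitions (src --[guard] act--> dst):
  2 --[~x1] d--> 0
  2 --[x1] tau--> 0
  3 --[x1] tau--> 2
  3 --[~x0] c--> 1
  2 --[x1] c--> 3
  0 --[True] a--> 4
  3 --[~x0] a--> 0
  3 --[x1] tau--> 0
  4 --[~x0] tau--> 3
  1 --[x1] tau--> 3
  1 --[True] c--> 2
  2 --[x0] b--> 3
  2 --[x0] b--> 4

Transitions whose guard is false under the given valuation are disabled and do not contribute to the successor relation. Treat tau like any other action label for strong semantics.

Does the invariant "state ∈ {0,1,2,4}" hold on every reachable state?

Safe = {0,1,2,4}
R = {0,1,2,3,4}
  0: ok
  1: ok
  2: ok
  3: outside
  4: ok
counterexample path to 3: a·tau

Answer: INVARIANT VIOLATED at state 3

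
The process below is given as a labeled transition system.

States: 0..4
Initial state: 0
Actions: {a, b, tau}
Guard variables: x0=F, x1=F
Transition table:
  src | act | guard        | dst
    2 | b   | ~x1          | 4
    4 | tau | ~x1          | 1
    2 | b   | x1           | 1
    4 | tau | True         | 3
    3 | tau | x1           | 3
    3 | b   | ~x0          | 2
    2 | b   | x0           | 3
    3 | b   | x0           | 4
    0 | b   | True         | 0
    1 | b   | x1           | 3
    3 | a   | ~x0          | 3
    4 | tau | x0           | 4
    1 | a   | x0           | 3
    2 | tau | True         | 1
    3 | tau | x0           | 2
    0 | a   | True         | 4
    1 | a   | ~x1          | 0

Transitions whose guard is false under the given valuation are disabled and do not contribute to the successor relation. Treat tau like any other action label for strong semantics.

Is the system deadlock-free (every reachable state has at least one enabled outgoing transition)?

Answer: DEADLOCK-FREE

Analysis:
Reachable = {0,1,2,3,4}
  0: a→4  b→0  [2 out]
  1: a→0  [1 out]
  2: b→4  tau→1  [2 out]
  3: a→3  b→2  [2 out]
  4: tau→1  tau→3  [2 out]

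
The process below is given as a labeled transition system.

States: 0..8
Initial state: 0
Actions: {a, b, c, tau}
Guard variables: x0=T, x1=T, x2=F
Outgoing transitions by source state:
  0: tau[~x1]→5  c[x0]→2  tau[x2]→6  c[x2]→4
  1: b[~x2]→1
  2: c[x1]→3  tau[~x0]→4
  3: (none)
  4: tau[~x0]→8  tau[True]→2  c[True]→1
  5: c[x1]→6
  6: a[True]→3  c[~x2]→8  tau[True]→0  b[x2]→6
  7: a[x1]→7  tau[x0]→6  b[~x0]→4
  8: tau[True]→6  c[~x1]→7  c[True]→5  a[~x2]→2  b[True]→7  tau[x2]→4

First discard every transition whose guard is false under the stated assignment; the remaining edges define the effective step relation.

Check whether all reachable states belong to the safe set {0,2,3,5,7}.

Allowed set {0,2,3,5,7}
Reachable = {0,2,3}
  0: safe
  2: safe
  3: safe

Answer: INVARIANT HOLDS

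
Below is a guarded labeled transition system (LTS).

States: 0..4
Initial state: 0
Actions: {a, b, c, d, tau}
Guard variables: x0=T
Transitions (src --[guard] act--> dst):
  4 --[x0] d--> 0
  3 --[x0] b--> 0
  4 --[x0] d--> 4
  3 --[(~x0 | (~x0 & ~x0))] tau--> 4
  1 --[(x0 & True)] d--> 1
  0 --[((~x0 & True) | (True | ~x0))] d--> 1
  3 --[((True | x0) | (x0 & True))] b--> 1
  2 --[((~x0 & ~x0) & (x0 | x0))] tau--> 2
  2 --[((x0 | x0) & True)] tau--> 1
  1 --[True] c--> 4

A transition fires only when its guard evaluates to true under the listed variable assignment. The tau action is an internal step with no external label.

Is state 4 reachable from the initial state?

Answer: REACHABLE

Working:
Guard filter leaves 8 enabled edge(s).
L0 = {0}
L1 = {1}  cumulative {0,1}
L2 = {4}  cumulative {0,1,4}
Reach set: {0,1,4}
witness 4: d·c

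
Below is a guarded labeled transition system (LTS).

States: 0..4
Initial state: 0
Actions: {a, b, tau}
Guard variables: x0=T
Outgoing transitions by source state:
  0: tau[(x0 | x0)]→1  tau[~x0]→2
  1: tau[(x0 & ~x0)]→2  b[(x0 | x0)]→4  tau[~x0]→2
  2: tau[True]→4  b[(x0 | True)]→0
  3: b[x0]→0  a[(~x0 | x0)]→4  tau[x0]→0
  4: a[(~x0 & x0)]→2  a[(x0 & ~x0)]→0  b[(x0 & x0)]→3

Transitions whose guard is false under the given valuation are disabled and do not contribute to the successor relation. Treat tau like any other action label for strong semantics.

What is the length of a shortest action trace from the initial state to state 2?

Answer: UNREACHABLE

Analysis:
Breadth-first toward 2:
  depth 0: {0}
  depth 1: {1}
  depth 2: {4}
  depth 3: {3}
2 never appears.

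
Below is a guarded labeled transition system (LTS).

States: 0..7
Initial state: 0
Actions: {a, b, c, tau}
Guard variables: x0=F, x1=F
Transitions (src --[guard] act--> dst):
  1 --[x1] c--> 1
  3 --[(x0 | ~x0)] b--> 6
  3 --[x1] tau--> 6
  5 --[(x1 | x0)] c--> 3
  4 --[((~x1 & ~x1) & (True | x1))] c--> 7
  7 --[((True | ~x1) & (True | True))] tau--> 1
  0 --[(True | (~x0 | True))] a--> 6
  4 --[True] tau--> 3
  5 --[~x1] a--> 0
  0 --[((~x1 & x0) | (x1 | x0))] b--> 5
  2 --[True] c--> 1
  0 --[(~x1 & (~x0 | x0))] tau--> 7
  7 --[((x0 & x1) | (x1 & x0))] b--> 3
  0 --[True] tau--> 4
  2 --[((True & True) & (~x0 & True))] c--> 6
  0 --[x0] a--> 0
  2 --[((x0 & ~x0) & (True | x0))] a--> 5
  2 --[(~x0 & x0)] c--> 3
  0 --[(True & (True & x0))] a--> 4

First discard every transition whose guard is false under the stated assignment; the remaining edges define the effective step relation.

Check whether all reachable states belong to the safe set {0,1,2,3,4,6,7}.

Allowed set {0,1,2,3,4,6,7}
Reach set: {0,1,3,4,6,7}
  0: ok
  1: ok
  3: ok
  4: ok
  6: ok
  7: ok

Answer: INVARIANT HOLDS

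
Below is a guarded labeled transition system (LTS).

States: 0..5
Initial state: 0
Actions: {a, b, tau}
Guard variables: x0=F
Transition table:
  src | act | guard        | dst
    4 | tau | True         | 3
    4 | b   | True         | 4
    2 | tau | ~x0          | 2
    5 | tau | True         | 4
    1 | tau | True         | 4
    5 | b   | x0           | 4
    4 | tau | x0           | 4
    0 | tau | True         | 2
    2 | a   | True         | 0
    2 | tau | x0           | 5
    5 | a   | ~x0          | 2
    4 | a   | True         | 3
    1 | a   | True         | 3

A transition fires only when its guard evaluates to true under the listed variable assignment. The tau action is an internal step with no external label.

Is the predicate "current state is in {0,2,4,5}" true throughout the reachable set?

Answer: INVARIANT HOLDS

Working:
Inv-set: {0,2,4,5}
Reach set: {0,2}
  0: ok
  2: ok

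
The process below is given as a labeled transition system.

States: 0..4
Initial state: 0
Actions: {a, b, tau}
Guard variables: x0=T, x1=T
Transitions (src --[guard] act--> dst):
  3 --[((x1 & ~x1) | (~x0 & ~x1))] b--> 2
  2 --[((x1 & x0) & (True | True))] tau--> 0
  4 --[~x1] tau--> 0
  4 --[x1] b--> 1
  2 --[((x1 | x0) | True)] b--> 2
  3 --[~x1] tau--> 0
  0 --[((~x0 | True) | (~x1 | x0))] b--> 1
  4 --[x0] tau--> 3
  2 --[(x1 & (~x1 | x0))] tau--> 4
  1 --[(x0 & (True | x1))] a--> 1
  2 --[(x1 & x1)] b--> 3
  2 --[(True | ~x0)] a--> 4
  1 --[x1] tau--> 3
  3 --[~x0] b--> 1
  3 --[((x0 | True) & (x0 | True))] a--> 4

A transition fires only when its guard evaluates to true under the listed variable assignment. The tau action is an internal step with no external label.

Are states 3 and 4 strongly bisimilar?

Answer: NOT BISIMILAR

Trace:
Refine partition for ~:
  P[0] = {{0,1,2,3,4}}
  P[1] = {{0},{1},{2},{3},{4}}
stable after 2 split(s): 5 block(s)
3∈{3}, 4∈{4}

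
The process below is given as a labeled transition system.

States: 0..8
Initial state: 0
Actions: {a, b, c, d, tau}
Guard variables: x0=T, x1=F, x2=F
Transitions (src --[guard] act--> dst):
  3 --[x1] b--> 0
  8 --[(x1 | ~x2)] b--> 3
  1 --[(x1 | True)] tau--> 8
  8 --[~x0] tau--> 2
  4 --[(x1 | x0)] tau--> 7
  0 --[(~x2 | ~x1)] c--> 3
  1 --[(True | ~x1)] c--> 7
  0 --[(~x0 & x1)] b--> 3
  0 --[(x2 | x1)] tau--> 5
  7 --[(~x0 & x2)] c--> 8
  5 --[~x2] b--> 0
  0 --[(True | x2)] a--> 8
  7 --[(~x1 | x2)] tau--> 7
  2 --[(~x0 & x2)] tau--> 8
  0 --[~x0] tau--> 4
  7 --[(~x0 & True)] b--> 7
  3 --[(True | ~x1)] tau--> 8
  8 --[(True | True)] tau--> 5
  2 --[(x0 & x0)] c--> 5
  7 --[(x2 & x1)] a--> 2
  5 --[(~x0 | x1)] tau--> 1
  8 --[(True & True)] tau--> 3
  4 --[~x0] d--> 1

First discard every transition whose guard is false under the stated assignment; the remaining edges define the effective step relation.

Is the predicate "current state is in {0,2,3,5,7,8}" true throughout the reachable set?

Answer: INVARIANT HOLDS

Trace:
Safe = {0,2,3,5,7,8}
Reach set: {0,3,5,8}
  0: ✓
  3: ✓
  5: ✓
  8: ✓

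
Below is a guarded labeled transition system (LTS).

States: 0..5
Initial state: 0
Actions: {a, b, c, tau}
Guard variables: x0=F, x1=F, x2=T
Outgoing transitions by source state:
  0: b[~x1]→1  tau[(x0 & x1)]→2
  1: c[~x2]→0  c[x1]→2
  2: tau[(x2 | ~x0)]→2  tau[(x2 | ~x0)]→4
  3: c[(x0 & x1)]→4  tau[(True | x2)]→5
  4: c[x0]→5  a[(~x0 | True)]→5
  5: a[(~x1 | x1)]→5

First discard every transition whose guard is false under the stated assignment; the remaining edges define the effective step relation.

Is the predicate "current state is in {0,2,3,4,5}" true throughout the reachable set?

Safe = {0,2,3,4,5}
Reach set: {0,1}
  0: ✓
  1: outside
witness against invariant: b → 1

Answer: INVARIANT VIOLATED at state 1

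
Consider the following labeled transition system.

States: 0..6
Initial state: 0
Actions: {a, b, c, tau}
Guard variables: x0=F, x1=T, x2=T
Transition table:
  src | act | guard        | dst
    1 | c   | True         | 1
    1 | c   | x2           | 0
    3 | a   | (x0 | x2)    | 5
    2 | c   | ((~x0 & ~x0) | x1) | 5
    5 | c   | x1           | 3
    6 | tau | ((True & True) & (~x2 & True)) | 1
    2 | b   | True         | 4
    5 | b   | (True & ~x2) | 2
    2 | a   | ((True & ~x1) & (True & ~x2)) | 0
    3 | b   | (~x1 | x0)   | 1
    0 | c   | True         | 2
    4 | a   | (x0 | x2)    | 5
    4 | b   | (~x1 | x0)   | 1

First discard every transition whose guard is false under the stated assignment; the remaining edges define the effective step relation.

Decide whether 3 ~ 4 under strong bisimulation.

Answer: BISIMILAR

Working:
Bisimulation quotient by refinement:
  π0 = {{0,1,2,3,4,5,6}}
  π1 = {{0,1,5},{2},{3,4},{6}}
  π2 = {{0},{1},{2},{3,4},{5},{6}}
Fixed point at round 3; 6 class(es).
3∈{3,4}, 4∈{3,4}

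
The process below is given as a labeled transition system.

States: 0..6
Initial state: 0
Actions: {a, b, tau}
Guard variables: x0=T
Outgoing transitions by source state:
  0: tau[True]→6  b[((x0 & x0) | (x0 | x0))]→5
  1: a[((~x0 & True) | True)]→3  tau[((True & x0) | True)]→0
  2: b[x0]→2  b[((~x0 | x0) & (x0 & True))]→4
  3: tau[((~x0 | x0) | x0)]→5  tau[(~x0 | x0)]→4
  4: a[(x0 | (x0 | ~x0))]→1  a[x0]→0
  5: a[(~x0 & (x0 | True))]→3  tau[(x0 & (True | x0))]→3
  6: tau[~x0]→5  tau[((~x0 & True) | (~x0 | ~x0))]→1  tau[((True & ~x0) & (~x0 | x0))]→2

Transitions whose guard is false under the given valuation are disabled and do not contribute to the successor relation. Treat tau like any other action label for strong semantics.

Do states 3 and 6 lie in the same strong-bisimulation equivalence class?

Answer: NOT BISIMILAR

Working:
Refine partition for ~:
  round 0: {{0,1,2,3,4,5,6}}
  round 1: {{0},{1},{2},{3,5},{4},{6}}
  round 2: {{0},{1},{2},{3},{4},{5},{6}}
Fixed point at round 3; 7 class(es).
[3]={3}  [6]={6}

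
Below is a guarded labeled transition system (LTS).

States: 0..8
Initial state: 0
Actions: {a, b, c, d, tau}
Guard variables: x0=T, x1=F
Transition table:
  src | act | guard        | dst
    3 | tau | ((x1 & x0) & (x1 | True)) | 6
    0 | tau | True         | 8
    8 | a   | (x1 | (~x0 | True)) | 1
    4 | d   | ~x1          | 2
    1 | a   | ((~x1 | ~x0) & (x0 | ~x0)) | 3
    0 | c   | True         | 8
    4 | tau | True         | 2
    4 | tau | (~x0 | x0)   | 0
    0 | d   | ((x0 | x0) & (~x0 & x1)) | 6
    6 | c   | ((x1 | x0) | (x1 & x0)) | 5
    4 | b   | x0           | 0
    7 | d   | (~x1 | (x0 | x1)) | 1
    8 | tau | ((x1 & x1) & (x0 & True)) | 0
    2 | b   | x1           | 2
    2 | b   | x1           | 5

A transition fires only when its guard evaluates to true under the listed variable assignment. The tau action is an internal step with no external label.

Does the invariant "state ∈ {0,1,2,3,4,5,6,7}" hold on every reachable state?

Safe = {0,1,2,3,4,5,6,7}
R = {0,1,3,8}
  0: ✓
  1: ✓
  3: ✓
  8: ✗ unsafe
counterexample path to 8: tau

Answer: INVARIANT VIOLATED at state 8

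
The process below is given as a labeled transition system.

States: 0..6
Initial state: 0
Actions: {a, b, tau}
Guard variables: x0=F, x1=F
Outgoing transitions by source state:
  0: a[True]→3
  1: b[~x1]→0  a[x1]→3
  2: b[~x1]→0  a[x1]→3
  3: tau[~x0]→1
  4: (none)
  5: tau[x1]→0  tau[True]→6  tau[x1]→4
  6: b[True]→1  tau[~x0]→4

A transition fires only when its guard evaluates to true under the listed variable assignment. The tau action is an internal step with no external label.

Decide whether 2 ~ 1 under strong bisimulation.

Compute ~ classes (split until stable):
  round 0: {{0,1,2,3,4,5,6}}
  round 1: {{0},{1,2},{3,5},{4},{6}}
  round 2: {{0},{1,2},{3},{4},{5},{6}}
Fixed point at round 3; 6 class(es).
class of 2: {1,2}; class of 1: {1,2}

Answer: BISIMILAR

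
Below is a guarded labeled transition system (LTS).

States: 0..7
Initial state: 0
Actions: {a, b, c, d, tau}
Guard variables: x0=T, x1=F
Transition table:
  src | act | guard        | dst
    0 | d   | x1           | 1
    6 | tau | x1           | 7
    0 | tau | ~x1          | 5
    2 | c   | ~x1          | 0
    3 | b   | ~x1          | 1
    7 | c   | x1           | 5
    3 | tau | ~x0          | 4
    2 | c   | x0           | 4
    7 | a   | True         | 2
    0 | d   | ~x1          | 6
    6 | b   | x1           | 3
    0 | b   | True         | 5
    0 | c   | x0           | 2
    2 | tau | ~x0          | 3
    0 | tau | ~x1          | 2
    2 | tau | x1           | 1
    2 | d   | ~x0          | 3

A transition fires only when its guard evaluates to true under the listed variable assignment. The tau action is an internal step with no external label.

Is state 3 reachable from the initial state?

Answer: UNREACHABLE

Trace:
9 transition(s) survive guard evaluation.
L0 = {0}
L1 = {2,5,6}  now seen {0,2,5,6}
L2 = {4}  now seen {0,2,4,5,6}
Reach set: {0,2,4,5,6}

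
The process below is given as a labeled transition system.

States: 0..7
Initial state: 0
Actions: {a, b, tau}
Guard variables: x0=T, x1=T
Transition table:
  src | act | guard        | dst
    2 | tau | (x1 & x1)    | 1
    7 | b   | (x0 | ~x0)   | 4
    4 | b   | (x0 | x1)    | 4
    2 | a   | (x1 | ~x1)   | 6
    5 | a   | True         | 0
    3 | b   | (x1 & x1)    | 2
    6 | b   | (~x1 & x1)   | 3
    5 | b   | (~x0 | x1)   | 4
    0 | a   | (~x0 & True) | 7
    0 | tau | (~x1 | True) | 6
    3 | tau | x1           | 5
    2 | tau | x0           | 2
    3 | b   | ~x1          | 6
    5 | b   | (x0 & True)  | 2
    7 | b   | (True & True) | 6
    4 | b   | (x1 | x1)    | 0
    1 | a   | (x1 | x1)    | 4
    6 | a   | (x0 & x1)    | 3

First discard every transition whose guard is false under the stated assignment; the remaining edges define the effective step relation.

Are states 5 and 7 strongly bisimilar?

Answer: NOT BISIMILAR

Analysis:
Refine partition for ~:
  π0 = {{0,1,2,3,4,5,6,7}}
  π1 = {{0},{1,6},{2},{3},{4,7},{5}}
  π2 = {{0},{1},{2},{3},{4},{5},{6},{7}}
stable after 3 split(s): 8 block(s)
[5]={5}  [7]={7}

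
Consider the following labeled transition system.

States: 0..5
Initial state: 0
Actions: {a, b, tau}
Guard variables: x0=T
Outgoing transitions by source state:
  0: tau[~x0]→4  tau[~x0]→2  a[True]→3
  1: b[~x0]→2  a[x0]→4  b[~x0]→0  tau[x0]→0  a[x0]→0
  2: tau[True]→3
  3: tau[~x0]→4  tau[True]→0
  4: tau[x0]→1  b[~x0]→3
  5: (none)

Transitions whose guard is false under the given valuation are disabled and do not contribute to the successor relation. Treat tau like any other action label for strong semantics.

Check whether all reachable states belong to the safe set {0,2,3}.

Safe = {0,2,3}
R = {0,3}
  0: ok
  3: ok

Answer: INVARIANT HOLDS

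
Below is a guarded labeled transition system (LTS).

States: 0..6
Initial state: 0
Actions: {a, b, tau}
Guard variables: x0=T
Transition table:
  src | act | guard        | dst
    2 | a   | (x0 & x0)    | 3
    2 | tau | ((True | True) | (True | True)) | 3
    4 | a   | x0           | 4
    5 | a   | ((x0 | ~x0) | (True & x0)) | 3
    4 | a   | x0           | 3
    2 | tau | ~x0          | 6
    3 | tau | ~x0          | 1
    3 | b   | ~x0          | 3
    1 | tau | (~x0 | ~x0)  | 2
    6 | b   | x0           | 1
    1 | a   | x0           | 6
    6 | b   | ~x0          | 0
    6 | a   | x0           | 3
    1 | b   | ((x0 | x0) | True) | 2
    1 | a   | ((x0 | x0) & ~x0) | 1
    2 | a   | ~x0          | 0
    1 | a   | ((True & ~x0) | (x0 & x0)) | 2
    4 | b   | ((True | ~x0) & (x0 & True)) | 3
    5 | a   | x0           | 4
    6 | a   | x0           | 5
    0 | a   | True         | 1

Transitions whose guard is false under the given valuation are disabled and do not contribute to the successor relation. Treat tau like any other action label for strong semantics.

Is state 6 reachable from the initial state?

Answer: REACHABLE

Working:
After dropping false guards: 14 live edges.
L0 = {0}
L1 = {1}  total {0,1}
L2 = {2,6}  total {0,1,2,6}
L3 = {3,5}  total {0,1,2,3,5,6}
L4 = {4}  total {0,1,2,3,4,5,6}
Reach set: {0,1,2,3,4,5,6}
trace reaching 6: a·a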